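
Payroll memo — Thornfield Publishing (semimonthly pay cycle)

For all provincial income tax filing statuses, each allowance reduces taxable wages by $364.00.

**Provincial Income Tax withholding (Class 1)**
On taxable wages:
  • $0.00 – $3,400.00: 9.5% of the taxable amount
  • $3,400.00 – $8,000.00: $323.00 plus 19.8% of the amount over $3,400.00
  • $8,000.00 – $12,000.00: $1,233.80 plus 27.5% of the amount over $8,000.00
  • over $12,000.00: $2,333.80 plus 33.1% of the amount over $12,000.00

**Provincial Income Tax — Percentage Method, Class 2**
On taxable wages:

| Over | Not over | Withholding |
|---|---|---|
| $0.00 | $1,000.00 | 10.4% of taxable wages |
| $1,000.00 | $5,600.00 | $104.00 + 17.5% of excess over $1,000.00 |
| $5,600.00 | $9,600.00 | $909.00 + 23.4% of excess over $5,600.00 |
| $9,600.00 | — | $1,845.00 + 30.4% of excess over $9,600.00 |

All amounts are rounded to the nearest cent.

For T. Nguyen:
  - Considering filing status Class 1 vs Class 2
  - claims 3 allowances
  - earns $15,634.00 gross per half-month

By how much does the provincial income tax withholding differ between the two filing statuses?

Provincial Income Tax (Class 1): taxable = $15,634.00 − 3×$364.00 = $14,542.00
  $2,333.80 + 33.1% × ($14,542.00 − $12,000.00) = $2,333.80 + 33.1% × $2,542.00 = $3,175.20
Provincial Income Tax (Class 2): taxable = $15,634.00 − 3×$364.00 = $14,542.00
  $1,845.00 + 30.4% × ($14,542.00 − $9,600.00) = $1,845.00 + 30.4% × $4,942.00 = $3,347.37
Difference: |$3,175.20 − $3,347.37| = $172.17 (higher under Class 2)

$172.17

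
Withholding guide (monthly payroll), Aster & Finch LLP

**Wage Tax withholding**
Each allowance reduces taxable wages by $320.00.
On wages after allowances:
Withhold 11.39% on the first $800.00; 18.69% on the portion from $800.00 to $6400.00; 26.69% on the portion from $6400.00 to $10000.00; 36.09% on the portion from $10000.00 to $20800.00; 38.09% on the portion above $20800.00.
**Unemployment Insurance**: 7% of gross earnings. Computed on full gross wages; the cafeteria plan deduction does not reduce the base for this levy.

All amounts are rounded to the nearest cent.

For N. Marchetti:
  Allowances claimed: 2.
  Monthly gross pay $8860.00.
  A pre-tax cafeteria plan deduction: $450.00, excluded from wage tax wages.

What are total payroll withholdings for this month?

$2123.61

Wage Tax: taxable = $8860.00 − $450.00 − 2×$320.00 = $7770.00
  $1137.76 + 26.69% × ($7770.00 − $6400.00) = $1137.76 + 26.69% × $1370.00 = $1503.41
Unemployment Insurance: 7% × $8860.00 = $620.20
Total: $1503.41 + $620.20 = $2123.61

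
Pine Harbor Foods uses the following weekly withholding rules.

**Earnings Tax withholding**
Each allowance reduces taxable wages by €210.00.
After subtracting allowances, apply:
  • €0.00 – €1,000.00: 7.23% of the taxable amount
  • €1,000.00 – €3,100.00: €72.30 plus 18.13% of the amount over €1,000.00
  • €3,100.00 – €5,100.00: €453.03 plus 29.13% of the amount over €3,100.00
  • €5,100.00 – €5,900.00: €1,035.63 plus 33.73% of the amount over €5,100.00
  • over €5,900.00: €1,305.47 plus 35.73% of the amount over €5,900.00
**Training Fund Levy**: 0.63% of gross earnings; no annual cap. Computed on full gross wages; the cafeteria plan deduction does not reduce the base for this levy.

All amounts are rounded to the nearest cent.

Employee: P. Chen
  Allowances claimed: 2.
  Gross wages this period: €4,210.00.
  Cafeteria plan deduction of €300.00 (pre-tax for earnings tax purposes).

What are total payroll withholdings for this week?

Earnings Tax: taxable = €4,210.00 − €300.00 − 2×€210.00 = €3,490.00
  €453.03 + 29.13% × (€3,490.00 − €3,100.00) = €453.03 + 29.13% × €390.00 = €566.64
Training Fund Levy: 0.63% × €4,210.00 = €26.52
Total: €566.64 + €26.52 = €593.16

€593.16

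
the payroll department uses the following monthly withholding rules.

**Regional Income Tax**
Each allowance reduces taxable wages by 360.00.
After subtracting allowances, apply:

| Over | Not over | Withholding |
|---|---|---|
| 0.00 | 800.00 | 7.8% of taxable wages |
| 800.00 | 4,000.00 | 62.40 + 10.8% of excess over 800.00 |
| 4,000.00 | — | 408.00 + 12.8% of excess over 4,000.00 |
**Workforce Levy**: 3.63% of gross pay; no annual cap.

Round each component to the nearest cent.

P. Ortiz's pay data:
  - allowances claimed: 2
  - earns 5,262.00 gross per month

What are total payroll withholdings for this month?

Regional Income Tax: taxable = 5,262.00 − 2×360.00 = 4,542.00
  408.00 + 12.8% × (4,542.00 − 4,000.00) = 408.00 + 12.8% × 542.00 = 477.38
Workforce Levy: 3.63% × 5,262.00 = 191.01
Total: 477.38 + 191.01 = 668.39

668.39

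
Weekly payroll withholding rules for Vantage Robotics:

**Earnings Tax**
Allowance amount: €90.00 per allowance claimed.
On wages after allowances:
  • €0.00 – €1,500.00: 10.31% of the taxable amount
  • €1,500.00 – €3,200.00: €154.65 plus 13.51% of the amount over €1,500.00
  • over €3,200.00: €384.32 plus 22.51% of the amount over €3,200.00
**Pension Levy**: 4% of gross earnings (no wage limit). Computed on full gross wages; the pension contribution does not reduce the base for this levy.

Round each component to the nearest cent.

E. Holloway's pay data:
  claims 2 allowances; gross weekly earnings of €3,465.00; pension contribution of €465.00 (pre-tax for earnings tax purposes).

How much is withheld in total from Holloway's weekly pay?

€471.58

Earnings Tax: taxable = €3,465.00 − €465.00 − 2×€90.00 = €2,820.00
  €154.65 + 13.51% × (€2,820.00 − €1,500.00) = €154.65 + 13.51% × €1,320.00 = €332.98
Pension Levy: 4% × €3,465.00 = €138.60
Total: €332.98 + €138.60 = €471.58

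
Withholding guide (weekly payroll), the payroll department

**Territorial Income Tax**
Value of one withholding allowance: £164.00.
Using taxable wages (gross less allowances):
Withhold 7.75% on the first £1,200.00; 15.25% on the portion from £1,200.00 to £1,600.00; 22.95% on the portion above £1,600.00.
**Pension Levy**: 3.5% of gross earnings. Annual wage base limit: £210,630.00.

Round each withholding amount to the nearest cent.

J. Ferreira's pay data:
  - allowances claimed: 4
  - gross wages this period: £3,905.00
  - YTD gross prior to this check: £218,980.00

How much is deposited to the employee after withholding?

£3,372.55

Territorial Income Tax: taxable = £3,905.00 − 4×£164.00 = £3,249.00
  £154.00 + 22.95% × (£3,249.00 − £1,600.00) = £154.00 + 22.95% × £1,649.00 = £532.45
Pension Levy: YTD £218,980.00 ≥ cap £210,630.00 → £0.00
Total withheld: £532.45 + £0.00 = £532.45
Net pay: £3,905.00 − £532.45 = £3,372.55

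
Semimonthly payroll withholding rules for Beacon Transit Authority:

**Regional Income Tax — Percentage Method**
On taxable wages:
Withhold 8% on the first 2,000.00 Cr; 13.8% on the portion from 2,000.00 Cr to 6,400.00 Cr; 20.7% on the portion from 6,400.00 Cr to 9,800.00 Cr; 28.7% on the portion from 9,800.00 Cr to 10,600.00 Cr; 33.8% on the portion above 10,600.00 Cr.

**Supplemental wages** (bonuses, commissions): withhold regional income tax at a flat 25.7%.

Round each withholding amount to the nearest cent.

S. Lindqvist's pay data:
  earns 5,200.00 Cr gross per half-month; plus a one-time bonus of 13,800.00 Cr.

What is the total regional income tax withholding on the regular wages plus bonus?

Regional Income Tax: taxable = 5,200.00 Cr
  160.00 Cr + 13.8% × (5,200.00 Cr − 2,000.00 Cr) = 160.00 Cr + 13.8% × 3,200.00 Cr = 601.60 Cr
Supplemental (25.7% flat on bonus): 25.7% × 13,800.00 Cr = 3,546.60 Cr
Total regional income tax: 601.60 Cr + 3,546.60 Cr = 4,148.20 Cr

4,148.20 Cr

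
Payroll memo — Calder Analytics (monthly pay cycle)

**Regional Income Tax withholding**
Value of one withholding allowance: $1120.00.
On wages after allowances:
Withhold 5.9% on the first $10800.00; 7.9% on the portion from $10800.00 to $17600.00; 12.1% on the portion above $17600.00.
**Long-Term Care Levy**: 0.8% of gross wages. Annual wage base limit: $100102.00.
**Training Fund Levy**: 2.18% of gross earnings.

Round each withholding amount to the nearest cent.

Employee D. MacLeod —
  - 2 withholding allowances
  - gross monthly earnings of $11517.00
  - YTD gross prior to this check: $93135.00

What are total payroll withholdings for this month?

$854.15

Regional Income Tax: taxable = $11517.00 − 2×$1120.00 = $9277.00
  5.9% × $9277.00 = $547.34
Long-Term Care Levy: cap $100102.00 − YTD $93135.00 = $6967.00 subject; 0.8% × $6967.00 = $55.74
Training Fund Levy: 2.18% × $11517.00 = $251.07
Total: $547.34 + $55.74 + $251.07 = $854.15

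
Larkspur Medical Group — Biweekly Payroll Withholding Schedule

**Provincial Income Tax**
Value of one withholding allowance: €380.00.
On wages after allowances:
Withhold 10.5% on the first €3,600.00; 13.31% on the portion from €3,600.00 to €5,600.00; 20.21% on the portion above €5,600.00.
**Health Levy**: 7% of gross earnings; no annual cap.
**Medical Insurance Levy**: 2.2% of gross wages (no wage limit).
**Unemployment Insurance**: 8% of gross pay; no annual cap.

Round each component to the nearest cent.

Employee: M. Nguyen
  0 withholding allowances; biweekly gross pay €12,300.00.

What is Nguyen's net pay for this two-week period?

Provincial Income Tax: taxable = €12,300.00
  €644.20 + 20.21% × (€12,300.00 − €5,600.00) = €644.20 + 20.21% × €6,700.00 = €1,998.27
Health Levy: 7% × €12,300.00 = €861.00
Medical Insurance Levy: 2.2% × €12,300.00 = €270.60
Unemployment Insurance: 8% × €12,300.00 = €984.00
Total withheld: €1,998.27 + €861.00 + €270.60 + €984.00 = €4,113.87
Net pay: €12,300.00 − €4,113.87 = €8,186.13

€8,186.13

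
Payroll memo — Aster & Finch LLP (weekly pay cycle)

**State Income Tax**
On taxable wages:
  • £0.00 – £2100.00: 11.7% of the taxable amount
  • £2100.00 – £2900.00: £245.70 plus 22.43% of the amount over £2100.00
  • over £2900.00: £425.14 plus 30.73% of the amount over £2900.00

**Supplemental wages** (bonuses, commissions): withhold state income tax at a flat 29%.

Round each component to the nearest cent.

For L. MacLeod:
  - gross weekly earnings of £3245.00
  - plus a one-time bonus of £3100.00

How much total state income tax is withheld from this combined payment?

State Income Tax: taxable = £3245.00
  £425.14 + 30.73% × (£3245.00 − £2900.00) = £425.14 + 30.73% × £345.00 = £531.16
Supplemental (29% flat on bonus): 29% × £3100.00 = £899.00
Total state income tax: £531.16 + £899.00 = £1430.16

£1430.16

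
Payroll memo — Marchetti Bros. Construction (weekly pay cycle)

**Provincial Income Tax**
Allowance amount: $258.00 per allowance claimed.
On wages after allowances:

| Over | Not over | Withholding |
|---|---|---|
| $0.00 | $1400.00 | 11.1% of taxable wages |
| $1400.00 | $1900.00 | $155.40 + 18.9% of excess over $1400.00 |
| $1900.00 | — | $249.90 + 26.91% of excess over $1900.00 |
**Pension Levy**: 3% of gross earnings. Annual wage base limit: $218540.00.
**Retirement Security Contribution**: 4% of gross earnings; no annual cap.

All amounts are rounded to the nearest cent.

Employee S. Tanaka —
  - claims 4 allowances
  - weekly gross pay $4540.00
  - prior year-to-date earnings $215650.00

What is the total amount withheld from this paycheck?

$950.91

Provincial Income Tax: taxable = $4540.00 − 4×$258.00 = $3508.00
  $249.90 + 26.91% × ($3508.00 − $1900.00) = $249.90 + 26.91% × $1608.00 = $682.61
Pension Levy: cap $218540.00 − YTD $215650.00 = $2890.00 subject; 3% × $2890.00 = $86.70
Retirement Security Contribution: 4% × $4540.00 = $181.60
Total: $682.61 + $86.70 + $181.60 = $950.91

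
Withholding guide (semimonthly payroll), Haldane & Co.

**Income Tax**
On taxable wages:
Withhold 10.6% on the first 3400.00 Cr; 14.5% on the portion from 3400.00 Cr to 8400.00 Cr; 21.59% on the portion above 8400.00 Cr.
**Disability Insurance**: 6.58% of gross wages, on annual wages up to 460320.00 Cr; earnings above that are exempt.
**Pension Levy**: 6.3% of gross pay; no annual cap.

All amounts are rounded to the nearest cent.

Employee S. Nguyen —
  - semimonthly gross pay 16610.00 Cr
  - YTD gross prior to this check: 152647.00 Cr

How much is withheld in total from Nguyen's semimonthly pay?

4997.31 Cr

Income Tax: taxable = 16610.00 Cr
  1085.40 Cr + 21.59% × (16610.00 Cr − 8400.00 Cr) = 1085.40 Cr + 21.59% × 8210.00 Cr = 2857.94 Cr
Disability Insurance: 6.58% × 16610.00 Cr = 1092.94 Cr
Pension Levy: 6.3% × 16610.00 Cr = 1046.43 Cr
Total: 2857.94 Cr + 1092.94 Cr + 1046.43 Cr = 4997.31 Cr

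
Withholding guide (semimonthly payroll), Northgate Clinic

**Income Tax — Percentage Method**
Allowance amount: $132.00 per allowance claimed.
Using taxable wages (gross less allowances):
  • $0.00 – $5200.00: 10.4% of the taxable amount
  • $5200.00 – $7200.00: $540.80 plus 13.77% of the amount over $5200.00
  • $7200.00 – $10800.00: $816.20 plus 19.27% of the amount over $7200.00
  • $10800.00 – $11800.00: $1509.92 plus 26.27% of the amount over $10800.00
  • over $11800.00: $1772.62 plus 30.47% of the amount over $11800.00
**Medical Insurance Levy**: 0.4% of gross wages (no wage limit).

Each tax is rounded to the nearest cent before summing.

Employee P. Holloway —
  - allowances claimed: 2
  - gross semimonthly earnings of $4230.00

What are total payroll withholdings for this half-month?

Income Tax: taxable = $4230.00 − 2×$132.00 = $3966.00
  10.4% × $3966.00 = $412.46
Medical Insurance Levy: 0.4% × $4230.00 = $16.92
Total: $412.46 + $16.92 = $429.38

$429.38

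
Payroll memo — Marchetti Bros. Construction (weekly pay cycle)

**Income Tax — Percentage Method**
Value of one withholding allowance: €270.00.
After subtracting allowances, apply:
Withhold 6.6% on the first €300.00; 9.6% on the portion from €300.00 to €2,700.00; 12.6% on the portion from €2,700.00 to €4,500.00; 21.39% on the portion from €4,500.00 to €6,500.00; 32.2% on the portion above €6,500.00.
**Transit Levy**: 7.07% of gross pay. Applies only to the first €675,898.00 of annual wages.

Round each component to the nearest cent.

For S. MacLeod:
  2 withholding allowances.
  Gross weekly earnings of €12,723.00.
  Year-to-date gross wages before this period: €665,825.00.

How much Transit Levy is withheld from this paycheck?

Transit Levy: cap €675,898.00 − YTD €665,825.00 = €10,073.00 subject; 7.07% × €10,073.00 = €712.16

€712.16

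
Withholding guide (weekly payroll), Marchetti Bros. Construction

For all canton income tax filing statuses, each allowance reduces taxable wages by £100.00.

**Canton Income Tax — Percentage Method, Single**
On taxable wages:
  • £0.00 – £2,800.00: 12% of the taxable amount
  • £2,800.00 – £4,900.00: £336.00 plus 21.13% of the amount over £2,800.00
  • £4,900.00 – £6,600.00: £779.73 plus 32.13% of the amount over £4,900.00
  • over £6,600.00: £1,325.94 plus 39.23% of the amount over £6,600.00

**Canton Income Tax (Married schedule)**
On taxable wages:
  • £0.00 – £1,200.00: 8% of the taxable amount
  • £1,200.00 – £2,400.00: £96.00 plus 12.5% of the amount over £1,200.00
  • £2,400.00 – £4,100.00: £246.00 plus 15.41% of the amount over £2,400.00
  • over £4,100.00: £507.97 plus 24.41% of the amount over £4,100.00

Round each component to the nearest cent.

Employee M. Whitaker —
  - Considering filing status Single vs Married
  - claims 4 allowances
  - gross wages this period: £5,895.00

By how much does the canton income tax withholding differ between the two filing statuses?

Canton Income Tax (Single): taxable = £5,895.00 − 4×£100.00 = £5,495.00
  £779.73 + 32.13% × (£5,495.00 − £4,900.00) = £779.73 + 32.13% × £595.00 = £970.90
Canton Income Tax (Married): taxable = £5,895.00 − 4×£100.00 = £5,495.00
  £507.97 + 24.41% × (£5,495.00 − £4,100.00) = £507.97 + 24.41% × £1,395.00 = £848.49
Difference: |£970.90 − £848.49| = £122.41 (higher under Single)

£122.41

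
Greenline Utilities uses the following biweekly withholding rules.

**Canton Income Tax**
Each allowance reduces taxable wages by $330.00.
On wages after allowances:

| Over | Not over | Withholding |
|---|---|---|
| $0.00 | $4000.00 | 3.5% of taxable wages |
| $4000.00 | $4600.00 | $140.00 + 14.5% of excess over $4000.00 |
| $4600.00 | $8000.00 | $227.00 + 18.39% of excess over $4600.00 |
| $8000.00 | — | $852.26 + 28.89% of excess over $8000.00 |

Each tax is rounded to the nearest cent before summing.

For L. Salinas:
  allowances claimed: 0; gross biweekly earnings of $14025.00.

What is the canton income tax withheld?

$2592.88

Canton Income Tax: taxable = $14025.00
  $852.26 + 28.89% × ($14025.00 − $8000.00) = $852.26 + 28.89% × $6025.00 = $2592.88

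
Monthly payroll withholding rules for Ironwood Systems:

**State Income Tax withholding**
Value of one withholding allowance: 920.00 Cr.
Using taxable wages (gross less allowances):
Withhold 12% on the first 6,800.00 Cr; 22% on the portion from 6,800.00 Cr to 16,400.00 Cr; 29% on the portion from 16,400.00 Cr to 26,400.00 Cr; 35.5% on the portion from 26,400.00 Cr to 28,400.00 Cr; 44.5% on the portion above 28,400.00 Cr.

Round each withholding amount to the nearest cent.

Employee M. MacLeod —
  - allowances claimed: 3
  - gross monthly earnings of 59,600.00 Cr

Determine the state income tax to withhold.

State Income Tax: taxable = 59,600.00 Cr − 3×920.00 Cr = 56,840.00 Cr
  6,538.00 Cr + 44.5% × (56,840.00 Cr − 28,400.00 Cr) = 6,538.00 Cr + 44.5% × 28,440.00 Cr = 19,193.80 Cr

19,193.80 Cr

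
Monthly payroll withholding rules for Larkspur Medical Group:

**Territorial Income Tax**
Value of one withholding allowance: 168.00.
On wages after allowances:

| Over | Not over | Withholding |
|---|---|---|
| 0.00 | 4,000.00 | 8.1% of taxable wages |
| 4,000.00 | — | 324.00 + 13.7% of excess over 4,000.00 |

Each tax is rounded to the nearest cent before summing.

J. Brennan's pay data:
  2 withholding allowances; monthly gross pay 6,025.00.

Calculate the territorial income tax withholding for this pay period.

Territorial Income Tax: taxable = 6,025.00 − 2×168.00 = 5,689.00
  324.00 + 13.7% × (5,689.00 − 4,000.00) = 324.00 + 13.7% × 1,689.00 = 555.39

555.39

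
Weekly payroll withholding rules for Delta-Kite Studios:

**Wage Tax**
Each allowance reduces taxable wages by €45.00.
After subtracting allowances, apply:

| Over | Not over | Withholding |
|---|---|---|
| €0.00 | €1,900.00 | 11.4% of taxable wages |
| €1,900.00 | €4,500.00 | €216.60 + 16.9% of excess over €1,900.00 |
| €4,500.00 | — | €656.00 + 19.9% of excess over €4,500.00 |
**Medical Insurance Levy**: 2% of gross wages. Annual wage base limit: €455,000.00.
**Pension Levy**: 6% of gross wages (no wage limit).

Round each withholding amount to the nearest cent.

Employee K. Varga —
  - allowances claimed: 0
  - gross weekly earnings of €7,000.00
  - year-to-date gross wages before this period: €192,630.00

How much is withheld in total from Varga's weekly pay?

Wage Tax: taxable = €7,000.00
  €656.00 + 19.9% × (€7,000.00 − €4,500.00) = €656.00 + 19.9% × €2,500.00 = €1,153.50
Medical Insurance Levy: 2% × €7,000.00 = €140.00
Pension Levy: 6% × €7,000.00 = €420.00
Total: €1,153.50 + €140.00 + €420.00 = €1,713.50

€1,713.50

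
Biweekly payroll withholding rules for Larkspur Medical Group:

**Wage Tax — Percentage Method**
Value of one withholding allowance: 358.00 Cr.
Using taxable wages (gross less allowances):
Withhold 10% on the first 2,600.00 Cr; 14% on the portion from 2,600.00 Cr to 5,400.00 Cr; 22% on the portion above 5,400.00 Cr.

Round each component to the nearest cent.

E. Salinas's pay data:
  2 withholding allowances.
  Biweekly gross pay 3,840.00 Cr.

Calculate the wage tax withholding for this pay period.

Wage Tax: taxable = 3,840.00 Cr − 2×358.00 Cr = 3,124.00 Cr
  260.00 Cr + 14% × (3,124.00 Cr − 2,600.00 Cr) = 260.00 Cr + 14% × 524.00 Cr = 333.36 Cr

333.36 Cr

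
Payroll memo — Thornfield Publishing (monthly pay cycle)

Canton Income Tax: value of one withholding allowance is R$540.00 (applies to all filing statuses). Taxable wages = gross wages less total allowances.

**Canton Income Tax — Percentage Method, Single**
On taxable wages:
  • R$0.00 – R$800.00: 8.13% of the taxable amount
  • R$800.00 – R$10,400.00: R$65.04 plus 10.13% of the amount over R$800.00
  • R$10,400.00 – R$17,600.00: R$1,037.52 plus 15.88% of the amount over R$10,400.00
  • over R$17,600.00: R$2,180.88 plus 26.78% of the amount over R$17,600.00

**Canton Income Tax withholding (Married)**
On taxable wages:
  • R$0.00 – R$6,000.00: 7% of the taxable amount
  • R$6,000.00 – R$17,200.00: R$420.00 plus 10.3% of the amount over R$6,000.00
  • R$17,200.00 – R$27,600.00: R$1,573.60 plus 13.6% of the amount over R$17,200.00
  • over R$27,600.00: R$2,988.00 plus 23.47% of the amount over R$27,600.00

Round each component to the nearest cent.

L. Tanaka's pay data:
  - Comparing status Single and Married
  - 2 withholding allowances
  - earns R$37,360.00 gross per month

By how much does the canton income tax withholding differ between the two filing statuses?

R$2,158.18

Canton Income Tax (Single): taxable = R$37,360.00 − 2×R$540.00 = R$36,280.00
  R$2,180.88 + 26.78% × (R$36,280.00 − R$17,600.00) = R$2,180.88 + 26.78% × R$18,680.00 = R$7,183.38
Canton Income Tax (Married): taxable = R$37,360.00 − 2×R$540.00 = R$36,280.00
  R$2,988.00 + 23.47% × (R$36,280.00 − R$27,600.00) = R$2,988.00 + 23.47% × R$8,680.00 = R$5,025.20
Difference: |R$7,183.38 − R$5,025.20| = R$2,158.18 (higher under Single)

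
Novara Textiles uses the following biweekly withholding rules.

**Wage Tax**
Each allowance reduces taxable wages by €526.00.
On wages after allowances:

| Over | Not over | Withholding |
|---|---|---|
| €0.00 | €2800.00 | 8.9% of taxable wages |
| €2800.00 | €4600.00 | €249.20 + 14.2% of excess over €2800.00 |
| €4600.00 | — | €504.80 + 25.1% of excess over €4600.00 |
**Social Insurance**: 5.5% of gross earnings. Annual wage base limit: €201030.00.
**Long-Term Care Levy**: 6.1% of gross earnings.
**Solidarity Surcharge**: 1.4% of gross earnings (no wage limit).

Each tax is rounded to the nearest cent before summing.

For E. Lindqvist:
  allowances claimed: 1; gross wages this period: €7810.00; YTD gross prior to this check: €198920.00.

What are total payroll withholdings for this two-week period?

€1880.28

Wage Tax: taxable = €7810.00 − 1×€526.00 = €7284.00
  €504.80 + 25.1% × (€7284.00 − €4600.00) = €504.80 + 25.1% × €2684.00 = €1178.48
Social Insurance: cap €201030.00 − YTD €198920.00 = €2110.00 subject; 5.5% × €2110.00 = €116.05
Long-Term Care Levy: 6.1% × €7810.00 = €476.41
Solidarity Surcharge: 1.4% × €7810.00 = €109.34
Total: €1178.48 + €116.05 + €476.41 + €109.34 = €1880.28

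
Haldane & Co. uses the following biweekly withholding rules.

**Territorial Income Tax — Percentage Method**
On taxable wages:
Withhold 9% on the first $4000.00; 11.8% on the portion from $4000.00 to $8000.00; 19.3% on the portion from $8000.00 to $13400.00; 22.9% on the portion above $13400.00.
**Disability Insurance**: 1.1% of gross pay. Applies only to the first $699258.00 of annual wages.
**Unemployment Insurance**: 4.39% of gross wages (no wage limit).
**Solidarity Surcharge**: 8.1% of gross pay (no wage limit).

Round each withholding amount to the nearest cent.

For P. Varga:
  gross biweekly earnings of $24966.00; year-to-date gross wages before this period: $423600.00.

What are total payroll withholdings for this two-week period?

Territorial Income Tax: taxable = $24966.00
  $1874.20 + 22.9% × ($24966.00 − $13400.00) = $1874.20 + 22.9% × $11566.00 = $4522.81
Disability Insurance: 1.1% × $24966.00 = $274.63
Unemployment Insurance: 4.39% × $24966.00 = $1096.01
Solidarity Surcharge: 8.1% × $24966.00 = $2022.25
Total: $4522.81 + $274.63 + $1096.01 + $2022.25 = $7915.70

$7915.70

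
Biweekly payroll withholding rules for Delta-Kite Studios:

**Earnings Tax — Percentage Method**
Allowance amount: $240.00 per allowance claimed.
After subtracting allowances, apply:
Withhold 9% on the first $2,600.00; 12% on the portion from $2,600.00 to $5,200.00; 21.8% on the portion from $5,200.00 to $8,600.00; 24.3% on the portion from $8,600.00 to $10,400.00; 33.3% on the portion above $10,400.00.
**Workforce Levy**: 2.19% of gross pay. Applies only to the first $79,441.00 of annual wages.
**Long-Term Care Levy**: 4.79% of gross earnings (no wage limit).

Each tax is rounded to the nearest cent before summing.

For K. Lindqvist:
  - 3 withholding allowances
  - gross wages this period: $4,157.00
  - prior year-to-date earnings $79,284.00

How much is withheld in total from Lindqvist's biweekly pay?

$537.00

Earnings Tax: taxable = $4,157.00 − 3×$240.00 = $3,437.00
  $234.00 + 12% × ($3,437.00 − $2,600.00) = $234.00 + 12% × $837.00 = $334.44
Workforce Levy: cap $79,441.00 − YTD $79,284.00 = $157.00 subject; 2.19% × $157.00 = $3.44
Long-Term Care Levy: 4.79% × $4,157.00 = $199.12
Total: $334.44 + $3.44 + $199.12 = $537.00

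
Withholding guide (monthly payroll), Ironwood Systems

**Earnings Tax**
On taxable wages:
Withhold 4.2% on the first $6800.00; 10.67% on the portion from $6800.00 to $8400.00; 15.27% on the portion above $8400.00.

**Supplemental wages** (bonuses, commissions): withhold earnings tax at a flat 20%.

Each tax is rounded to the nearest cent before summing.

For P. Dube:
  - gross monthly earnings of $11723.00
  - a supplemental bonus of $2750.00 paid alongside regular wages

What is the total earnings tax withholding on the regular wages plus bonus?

Earnings Tax: taxable = $11723.00
  $456.32 + 15.27% × ($11723.00 − $8400.00) = $456.32 + 15.27% × $3323.00 = $963.74
Supplemental (20% flat on bonus): 20% × $2750.00 = $550.00
Total earnings tax: $963.74 + $550.00 = $1513.74

$1513.74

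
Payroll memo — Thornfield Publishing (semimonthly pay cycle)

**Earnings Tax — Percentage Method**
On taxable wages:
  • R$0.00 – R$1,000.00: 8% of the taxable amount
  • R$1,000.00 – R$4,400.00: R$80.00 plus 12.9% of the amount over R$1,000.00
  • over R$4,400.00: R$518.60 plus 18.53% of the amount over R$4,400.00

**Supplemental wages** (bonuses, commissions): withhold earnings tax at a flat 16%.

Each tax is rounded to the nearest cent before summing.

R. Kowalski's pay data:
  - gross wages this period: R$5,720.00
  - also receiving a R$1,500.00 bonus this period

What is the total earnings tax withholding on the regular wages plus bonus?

Earnings Tax: taxable = R$5,720.00
  R$518.60 + 18.53% × (R$5,720.00 − R$4,400.00) = R$518.60 + 18.53% × R$1,320.00 = R$763.20
Supplemental (16% flat on bonus): 16% × R$1,500.00 = R$240.00
Total earnings tax: R$763.20 + R$240.00 = R$1,003.20

R$1,003.20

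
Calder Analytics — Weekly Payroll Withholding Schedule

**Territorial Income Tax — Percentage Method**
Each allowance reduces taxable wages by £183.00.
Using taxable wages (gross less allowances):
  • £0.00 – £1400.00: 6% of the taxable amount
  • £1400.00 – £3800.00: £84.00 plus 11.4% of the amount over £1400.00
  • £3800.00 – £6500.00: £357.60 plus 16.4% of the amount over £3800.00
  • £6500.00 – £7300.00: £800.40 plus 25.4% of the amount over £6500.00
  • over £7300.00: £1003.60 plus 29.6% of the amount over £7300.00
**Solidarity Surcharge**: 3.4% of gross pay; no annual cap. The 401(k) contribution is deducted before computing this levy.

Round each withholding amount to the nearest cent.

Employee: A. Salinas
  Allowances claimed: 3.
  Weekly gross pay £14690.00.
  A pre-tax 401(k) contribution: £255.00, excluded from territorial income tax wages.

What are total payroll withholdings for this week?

£3443.85

Territorial Income Tax: taxable = £14690.00 − £255.00 − 3×£183.00 = £13886.00
  £1003.60 + 29.6% × (£13886.00 − £7300.00) = £1003.60 + 29.6% × £6586.00 = £2953.06
Solidarity Surcharge: 3.4% × £14435.00 = £490.79
Total: £2953.06 + £490.79 = £3443.85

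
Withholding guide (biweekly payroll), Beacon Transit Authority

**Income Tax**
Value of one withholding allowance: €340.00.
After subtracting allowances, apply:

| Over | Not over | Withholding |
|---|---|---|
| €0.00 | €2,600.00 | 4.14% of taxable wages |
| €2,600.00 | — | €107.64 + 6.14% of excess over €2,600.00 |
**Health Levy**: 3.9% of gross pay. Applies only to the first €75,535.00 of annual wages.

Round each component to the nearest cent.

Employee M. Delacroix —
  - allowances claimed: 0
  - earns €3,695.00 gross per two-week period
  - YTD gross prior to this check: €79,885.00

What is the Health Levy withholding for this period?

€0.00

Health Levy: YTD €79,885.00 ≥ cap €75,535.00 → €0.00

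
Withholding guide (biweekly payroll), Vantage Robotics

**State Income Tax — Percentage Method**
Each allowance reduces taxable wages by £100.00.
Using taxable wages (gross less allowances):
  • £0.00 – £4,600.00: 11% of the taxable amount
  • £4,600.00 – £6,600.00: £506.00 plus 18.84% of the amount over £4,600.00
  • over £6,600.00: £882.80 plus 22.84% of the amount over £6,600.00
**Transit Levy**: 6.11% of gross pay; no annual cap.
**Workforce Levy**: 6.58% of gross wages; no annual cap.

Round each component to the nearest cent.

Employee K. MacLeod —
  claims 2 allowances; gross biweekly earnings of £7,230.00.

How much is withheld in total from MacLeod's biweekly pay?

State Income Tax: taxable = £7,230.00 − 2×£100.00 = £7,030.00
  £882.80 + 22.84% × (£7,030.00 − £6,600.00) = £882.80 + 22.84% × £430.00 = £981.01
Transit Levy: 6.11% × £7,230.00 = £441.75
Workforce Levy: 6.58% × £7,230.00 = £475.73
Total: £981.01 + £441.75 + £475.73 = £1,898.49

£1,898.49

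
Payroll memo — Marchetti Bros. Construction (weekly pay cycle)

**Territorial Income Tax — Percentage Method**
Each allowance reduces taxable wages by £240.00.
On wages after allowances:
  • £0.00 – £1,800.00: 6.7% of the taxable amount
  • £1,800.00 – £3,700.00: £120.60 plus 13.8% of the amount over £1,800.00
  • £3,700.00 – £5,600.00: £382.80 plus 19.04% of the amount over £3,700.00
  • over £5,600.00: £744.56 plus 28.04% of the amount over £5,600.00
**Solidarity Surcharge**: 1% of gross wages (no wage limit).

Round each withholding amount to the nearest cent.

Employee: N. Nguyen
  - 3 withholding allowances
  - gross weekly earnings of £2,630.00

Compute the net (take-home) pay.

Territorial Income Tax: taxable = £2,630.00 − 3×£240.00 = £1,910.00
  £120.60 + 13.8% × (£1,910.00 − £1,800.00) = £120.60 + 13.8% × £110.00 = £135.78
Solidarity Surcharge: 1% × £2,630.00 = £26.30
Total withheld: £135.78 + £26.30 = £162.08
Net pay: £2,630.00 − £162.08 = £2,467.92

£2,467.92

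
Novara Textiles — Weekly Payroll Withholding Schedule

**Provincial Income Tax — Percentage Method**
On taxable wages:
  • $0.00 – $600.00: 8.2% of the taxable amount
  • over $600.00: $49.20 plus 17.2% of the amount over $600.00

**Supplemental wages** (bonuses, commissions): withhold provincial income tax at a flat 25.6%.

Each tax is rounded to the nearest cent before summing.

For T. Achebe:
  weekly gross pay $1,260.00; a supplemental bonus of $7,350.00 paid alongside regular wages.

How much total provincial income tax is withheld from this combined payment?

$2,044.32

Provincial Income Tax: taxable = $1,260.00
  $49.20 + 17.2% × ($1,260.00 − $600.00) = $49.20 + 17.2% × $660.00 = $162.72
Supplemental (25.6% flat on bonus): 25.6% × $7,350.00 = $1,881.60
Total provincial income tax: $162.72 + $1,881.60 = $2,044.32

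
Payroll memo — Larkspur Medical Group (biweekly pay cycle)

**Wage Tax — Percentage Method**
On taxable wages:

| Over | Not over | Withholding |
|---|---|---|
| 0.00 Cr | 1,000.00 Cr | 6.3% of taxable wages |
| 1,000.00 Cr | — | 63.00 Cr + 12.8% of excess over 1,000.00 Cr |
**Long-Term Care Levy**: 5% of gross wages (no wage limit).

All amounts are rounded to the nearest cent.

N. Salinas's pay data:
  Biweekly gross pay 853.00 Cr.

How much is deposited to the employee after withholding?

Wage Tax: taxable = 853.00 Cr
  6.3% × 853.00 Cr = 53.74 Cr
Long-Term Care Levy: 5% × 853.00 Cr = 42.65 Cr
Total withheld: 53.74 Cr + 42.65 Cr = 96.39 Cr
Net pay: 853.00 Cr − 96.39 Cr = 756.61 Cr

756.61 Cr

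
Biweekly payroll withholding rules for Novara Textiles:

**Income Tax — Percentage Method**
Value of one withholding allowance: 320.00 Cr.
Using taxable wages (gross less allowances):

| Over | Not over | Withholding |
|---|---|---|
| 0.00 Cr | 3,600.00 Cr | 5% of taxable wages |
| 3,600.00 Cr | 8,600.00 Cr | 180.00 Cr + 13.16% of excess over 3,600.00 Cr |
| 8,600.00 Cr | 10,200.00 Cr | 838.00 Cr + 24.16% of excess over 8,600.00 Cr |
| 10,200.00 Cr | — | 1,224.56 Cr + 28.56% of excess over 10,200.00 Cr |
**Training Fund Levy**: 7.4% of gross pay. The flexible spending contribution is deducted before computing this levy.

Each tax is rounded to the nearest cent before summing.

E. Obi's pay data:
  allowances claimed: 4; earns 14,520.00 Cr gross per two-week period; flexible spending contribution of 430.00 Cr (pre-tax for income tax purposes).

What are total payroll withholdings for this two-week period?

Income Tax: taxable = 14,520.00 Cr − 430.00 Cr − 4×320.00 Cr = 12,810.00 Cr
  1,224.56 Cr + 28.56% × (12,810.00 Cr − 10,200.00 Cr) = 1,224.56 Cr + 28.56% × 2,610.00 Cr = 1,969.98 Cr
Training Fund Levy: 7.4% × 14,090.00 Cr = 1,042.66 Cr
Total: 1,969.98 Cr + 1,042.66 Cr = 3,012.64 Cr

3,012.64 Cr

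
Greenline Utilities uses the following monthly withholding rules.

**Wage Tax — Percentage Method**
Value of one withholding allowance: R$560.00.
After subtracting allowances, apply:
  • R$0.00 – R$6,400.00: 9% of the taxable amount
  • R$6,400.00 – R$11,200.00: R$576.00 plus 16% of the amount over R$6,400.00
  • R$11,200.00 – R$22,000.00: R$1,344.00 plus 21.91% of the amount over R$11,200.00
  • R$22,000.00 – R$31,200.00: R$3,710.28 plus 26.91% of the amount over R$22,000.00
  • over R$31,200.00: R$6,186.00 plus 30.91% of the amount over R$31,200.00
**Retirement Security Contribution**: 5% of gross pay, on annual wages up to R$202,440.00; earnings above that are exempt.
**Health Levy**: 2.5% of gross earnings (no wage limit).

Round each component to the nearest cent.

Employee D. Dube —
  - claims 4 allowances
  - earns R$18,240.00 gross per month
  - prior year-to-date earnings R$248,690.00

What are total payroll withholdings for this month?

Wage Tax: taxable = R$18,240.00 − 4×R$560.00 = R$16,000.00
  R$1,344.00 + 21.91% × (R$16,000.00 − R$11,200.00) = R$1,344.00 + 21.91% × R$4,800.00 = R$2,395.68
Retirement Security Contribution: YTD R$248,690.00 ≥ cap R$202,440.00 → R$0.00
Health Levy: 2.5% × R$18,240.00 = R$456.00
Total: R$2,395.68 + R$0.00 + R$456.00 = R$2,851.68

R$2,851.68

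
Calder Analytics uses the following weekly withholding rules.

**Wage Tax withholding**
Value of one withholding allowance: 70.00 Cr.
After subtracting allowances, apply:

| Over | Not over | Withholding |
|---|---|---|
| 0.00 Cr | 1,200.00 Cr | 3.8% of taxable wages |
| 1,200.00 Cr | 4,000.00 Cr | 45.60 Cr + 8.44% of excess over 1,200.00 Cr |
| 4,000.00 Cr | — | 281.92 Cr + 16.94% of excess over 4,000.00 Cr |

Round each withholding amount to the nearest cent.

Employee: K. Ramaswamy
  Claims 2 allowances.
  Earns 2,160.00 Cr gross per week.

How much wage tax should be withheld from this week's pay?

114.81 Cr

Wage Tax: taxable = 2,160.00 Cr − 2×70.00 Cr = 2,020.00 Cr
  45.60 Cr + 8.44% × (2,020.00 Cr − 1,200.00 Cr) = 45.60 Cr + 8.44% × 820.00 Cr = 114.81 Cr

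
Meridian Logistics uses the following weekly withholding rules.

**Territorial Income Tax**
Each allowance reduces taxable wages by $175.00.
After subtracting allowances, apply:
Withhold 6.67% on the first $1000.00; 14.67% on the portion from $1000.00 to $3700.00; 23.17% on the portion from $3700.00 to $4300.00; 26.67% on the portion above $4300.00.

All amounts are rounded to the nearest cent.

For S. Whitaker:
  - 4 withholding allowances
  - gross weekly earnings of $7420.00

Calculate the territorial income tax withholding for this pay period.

Territorial Income Tax: taxable = $7420.00 − 4×$175.00 = $6720.00
  $601.81 + 26.67% × ($6720.00 − $4300.00) = $601.81 + 26.67% × $2420.00 = $1247.22

$1247.22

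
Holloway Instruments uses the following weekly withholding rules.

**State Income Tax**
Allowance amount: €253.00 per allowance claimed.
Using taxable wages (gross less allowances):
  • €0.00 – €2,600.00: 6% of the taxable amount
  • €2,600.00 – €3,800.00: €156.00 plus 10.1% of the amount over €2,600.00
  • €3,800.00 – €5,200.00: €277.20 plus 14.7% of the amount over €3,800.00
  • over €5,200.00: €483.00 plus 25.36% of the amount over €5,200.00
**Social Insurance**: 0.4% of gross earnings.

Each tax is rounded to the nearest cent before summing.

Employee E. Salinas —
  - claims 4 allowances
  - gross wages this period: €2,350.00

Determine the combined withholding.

State Income Tax: taxable = €2,350.00 − 4×€253.00 = €1,338.00
  6% × €1,338.00 = €80.28
Social Insurance: 0.4% × €2,350.00 = €9.40
Total: €80.28 + €9.40 = €89.68

€89.68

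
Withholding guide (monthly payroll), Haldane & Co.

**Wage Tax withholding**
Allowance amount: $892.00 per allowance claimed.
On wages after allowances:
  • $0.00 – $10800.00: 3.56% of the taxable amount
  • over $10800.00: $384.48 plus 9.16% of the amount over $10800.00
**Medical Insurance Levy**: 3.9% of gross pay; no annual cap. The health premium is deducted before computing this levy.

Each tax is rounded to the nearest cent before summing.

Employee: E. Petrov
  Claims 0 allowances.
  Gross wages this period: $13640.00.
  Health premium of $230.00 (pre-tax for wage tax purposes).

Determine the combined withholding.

Wage Tax: taxable = $13640.00 − $230.00 = $13410.00
  $384.48 + 9.16% × ($13410.00 − $10800.00) = $384.48 + 9.16% × $2610.00 = $623.56
Medical Insurance Levy: 3.9% × $13410.00 = $522.99
Total: $623.56 + $522.99 = $1146.55

$1146.55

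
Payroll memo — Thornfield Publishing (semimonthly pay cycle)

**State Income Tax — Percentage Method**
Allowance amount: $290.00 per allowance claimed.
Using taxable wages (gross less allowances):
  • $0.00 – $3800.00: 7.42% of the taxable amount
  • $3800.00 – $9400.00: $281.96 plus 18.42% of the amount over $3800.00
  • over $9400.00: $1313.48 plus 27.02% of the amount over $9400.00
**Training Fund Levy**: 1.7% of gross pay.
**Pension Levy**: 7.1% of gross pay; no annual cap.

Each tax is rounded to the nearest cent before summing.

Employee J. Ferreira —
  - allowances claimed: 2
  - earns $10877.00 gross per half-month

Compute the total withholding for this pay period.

$2513.03

State Income Tax: taxable = $10877.00 − 2×$290.00 = $10297.00
  $1313.48 + 27.02% × ($10297.00 − $9400.00) = $1313.48 + 27.02% × $897.00 = $1555.85
Training Fund Levy: 1.7% × $10877.00 = $184.91
Pension Levy: 7.1% × $10877.00 = $772.27
Total: $1555.85 + $184.91 + $772.27 = $2513.03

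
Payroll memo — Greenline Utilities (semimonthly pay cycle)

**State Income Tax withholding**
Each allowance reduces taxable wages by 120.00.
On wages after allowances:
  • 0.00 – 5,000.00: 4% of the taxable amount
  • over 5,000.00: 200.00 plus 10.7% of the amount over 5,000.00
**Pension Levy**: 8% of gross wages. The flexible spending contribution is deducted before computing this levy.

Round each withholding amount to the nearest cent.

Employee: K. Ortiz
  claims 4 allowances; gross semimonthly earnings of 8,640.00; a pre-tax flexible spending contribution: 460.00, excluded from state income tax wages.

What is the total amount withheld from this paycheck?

State Income Tax: taxable = 8,640.00 − 460.00 − 4×120.00 = 7,700.00
  200.00 + 10.7% × (7,700.00 − 5,000.00) = 200.00 + 10.7% × 2,700.00 = 488.90
Pension Levy: 8% × 8,180.00 = 654.40
Total: 488.90 + 654.40 = 1,143.30

1,143.30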